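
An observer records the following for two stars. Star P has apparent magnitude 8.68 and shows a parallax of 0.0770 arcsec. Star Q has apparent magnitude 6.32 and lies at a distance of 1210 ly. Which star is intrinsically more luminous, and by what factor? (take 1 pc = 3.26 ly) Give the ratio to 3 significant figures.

Star Q is more luminous, by a factor of 7180.

Star P: d = 1/p = 1/0.0770″ = 12.99 pc
Star P: M = m − 5 log₁₀ d + 5 = 8.68 − 5·1.1135 + 5 = 8.112
Star Q: d = 1210 ly / 3.26 = 371.2 pc
Star Q: M = m − 5 log₁₀ d + 5 = 6.32 − 5·2.5696 + 5 = -1.528
ΔM = M_P − M_Q = 8.112 − (-1.528) = 9.640; smaller M is more luminous → Star Q.
L ratio = 10^(0.4 |ΔM|) = 10^3.856 = 7180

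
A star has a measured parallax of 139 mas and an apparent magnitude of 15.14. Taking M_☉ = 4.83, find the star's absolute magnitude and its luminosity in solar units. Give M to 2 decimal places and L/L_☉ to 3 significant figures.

d = 1/p = 1000/139 mas = 7.194 pc
M = m − 5 log₁₀ d + 5 = 15.14 − 5·0.8570 + 5 = 15.855
M − M_☉ = 15.855 − 4.83 = 11.025
L/L_☉ = 10^(−0.4 × 11.025) = 3.890×10^-5

M ≈ 15.86; L/L_☉ ≈ 3.89×10^-5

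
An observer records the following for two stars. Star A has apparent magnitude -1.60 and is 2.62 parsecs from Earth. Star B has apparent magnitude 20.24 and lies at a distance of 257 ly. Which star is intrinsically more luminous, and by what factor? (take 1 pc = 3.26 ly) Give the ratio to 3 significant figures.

Star A: M = m − 5 log₁₀ d + 5 = -1.60 − 5·0.4183 + 5 = 1.308
Star B: d = 257 ly / 3.26 = 78.83 pc
Star B: M = m − 5 log₁₀ d + 5 = 20.24 − 5·1.8967 + 5 = 15.756
ΔM = M_A − M_B = 1.308 − (15.756) = -14.448; smaller M is more luminous → Star A.
L ratio = 10^(0.4 |ΔM|) = 10^5.779 = 601400

Star A is more luminous, by a factor of 601000.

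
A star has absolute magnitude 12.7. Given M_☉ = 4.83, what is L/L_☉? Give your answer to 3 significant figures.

M − M_☉ = 12.7 − 4.83 = 7.870
L/L_☉ = 10^(−0.4 (M − M_☉)) = 10^-3.148 = 7.112×10^-4

L/L_☉ ≈ 7.11×10^-4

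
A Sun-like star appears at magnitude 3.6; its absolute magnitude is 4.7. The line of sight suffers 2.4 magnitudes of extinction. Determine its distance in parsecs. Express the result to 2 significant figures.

m − M = 5 log₁₀(d/10 pc) + A  ⇒  3.6 − (4.7) − 2.4 = 5 log₁₀(d/10)
-3.500 = 5 log₁₀(d/10)
log₁₀ d = (m − M − A)/5 + 1 = 0.3000
d = 10^0.3000 = 1.995 pc

d ≈ 2.0 pc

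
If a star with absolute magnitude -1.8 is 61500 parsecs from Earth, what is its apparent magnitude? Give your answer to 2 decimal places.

m ≈ 17.14

m = M + 5 log₁₀ d − 5 = -1.8 + 5·4.7889 − 5 = 17.144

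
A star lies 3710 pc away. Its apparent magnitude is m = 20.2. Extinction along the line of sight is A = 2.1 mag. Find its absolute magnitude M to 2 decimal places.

M ≈ 5.25

5 log₁₀(d/10 pc) = 5 log₁₀(3710) − 5 = 12.847
M = m − 5 log₁₀(d/10) − A = 20.2 − 12.847 − 2.1 = 5.253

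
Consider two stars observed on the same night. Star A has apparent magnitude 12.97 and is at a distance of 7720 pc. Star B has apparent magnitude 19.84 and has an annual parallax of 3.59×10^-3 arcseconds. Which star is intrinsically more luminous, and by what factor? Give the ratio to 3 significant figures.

Star A is more luminous, by a factor of 430000.

Star A: M = m − 5 log₁₀ d + 5 = 12.97 − 5·3.8876 + 5 = -1.468
Star B: d = 1/p = 1/3.59×10^-3″ = 278.6 pc
Star B: M = m − 5 log₁₀ d + 5 = 19.84 − 5·2.4449 + 5 = 12.615
ΔM = M_A − M_B = -1.468 − (12.615) = -14.084; smaller M is more luminous → Star A.
L ratio = 10^(0.4 |ΔM|) = 10^5.633 = 430000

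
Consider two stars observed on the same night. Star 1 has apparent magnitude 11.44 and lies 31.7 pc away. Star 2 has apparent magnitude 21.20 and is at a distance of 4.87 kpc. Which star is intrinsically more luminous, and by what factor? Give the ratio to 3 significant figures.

Star 1: M = m − 5 log₁₀ d + 5 = 11.44 − 5·1.5011 + 5 = 8.935
Star 2: d = 4.87 kpc = 4870 pc
Star 2: M = m − 5 log₁₀ d + 5 = 21.20 − 5·3.6875 + 5 = 7.762
ΔM = M_1 − M_2 = 8.935 − (7.762) = 1.172; smaller M is more luminous → Star 2.
L ratio = 10^(0.4 |ΔM|) = 10^0.469 = 2.944

Star 2 is more luminous, by a factor of 2.94.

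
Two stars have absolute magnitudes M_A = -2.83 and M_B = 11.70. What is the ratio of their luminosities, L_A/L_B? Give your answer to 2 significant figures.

ΔM = M_A − M_B = -14.53
L_A/L_B = 10^(−0.4 ΔM) = 10^5.812 = 648600

L_A/L_B ≈ 650000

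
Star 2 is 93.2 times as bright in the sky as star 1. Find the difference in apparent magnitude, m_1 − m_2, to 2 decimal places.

Pogson: Δm = −2.5 log₁₀(ratio) = −2.5 log₁₀(93.2) = −2.5 × 1.9694 = -4.924
Star 2 is brighter so has the smaller magnitude: m_1 − m_2 is positive.

m_1 − m_2 ≈ 4.92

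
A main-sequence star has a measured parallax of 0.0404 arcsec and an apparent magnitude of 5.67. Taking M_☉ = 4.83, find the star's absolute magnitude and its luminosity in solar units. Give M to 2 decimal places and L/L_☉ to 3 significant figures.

d = 1/p = 1/0.0404″ = 24.75 pc
M = m − 5 log₁₀ d + 5 = 5.67 − 5·1.3936 + 5 = 3.702
M − M_☉ = 3.702 − 4.83 = -1.128
L/L_☉ = 10^(−0.4 × -1.128) = 2.826

M ≈ 3.70; L/L_☉ ≈ 2.83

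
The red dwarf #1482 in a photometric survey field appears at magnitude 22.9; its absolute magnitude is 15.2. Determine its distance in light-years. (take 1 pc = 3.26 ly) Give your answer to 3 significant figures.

d ≈ 1130 ly

Distance modulus: m − M = 22.9 − (15.2) = 7.700
m − M = 5 log₁₀ d − 5
log₁₀ d = (m − M)/5 + 1 = 2.5400
d = 10^2.5400 = 346.7 pc
= 1130 ly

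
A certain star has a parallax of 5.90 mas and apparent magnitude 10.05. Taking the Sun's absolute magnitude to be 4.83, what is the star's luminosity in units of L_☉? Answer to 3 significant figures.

d = 1/p = 1000/5.90 mas = 169.5 pc
M = m − 5 log₁₀ d + 5 = 10.05 − 5·2.2291 + 5 = 3.904
M − M_☉ = 3.904 − 4.83 = -0.926
L/L_☉ = 10^(−0.4 × -0.926) = 2.346

L/L_☉ ≈ 2.35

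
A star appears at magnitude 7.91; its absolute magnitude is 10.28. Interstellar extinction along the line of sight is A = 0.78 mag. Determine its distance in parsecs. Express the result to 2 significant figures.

m − M = 5 log₁₀(d/10 pc) + A  ⇒  7.91 − (10.28) − 0.78 = 5 log₁₀(d/10)
-3.150 = 5 log₁₀(d/10)
log₁₀ d = (m − M − A)/5 + 1 = 0.3700
d = 10^0.3700 = 2.344 pc

d ≈ 2.3 pc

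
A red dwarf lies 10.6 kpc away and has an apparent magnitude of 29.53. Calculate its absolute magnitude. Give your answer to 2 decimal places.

d = 10.6 kpc = 10600 pc
5 log₁₀(d/10 pc) = 5 log₁₀(10600) − 5 = 15.127
M = m − 5 log₁₀(d/10) = 29.53 − 15.127 = 14.403

M ≈ 14.40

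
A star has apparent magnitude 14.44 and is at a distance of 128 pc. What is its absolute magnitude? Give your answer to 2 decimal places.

M ≈ 8.90

5 log₁₀(d/10 pc) = 5 log₁₀(128.0) − 5 = 5.536
M = m − 5 log₁₀(d/10) = 14.44 − 5.536 = 8.904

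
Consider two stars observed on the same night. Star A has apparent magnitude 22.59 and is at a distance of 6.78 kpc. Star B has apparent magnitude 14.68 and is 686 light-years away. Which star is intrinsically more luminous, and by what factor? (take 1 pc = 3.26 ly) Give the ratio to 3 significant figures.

Star B is more luminous, by a factor of 1.41.

Star A: d = 6.78 kpc = 6780 pc
Star A: M = m − 5 log₁₀ d + 5 = 22.59 − 5·3.8312 + 5 = 8.434
Star B: d = 686 ly / 3.26 = 210.4 pc
Star B: M = m − 5 log₁₀ d + 5 = 14.68 − 5·2.3231 + 5 = 8.064
ΔM = M_A − M_B = 8.434 − (8.064) = 0.369; smaller M is more luminous → Star B.
L ratio = 10^(0.4 |ΔM|) = 10^0.148 = 1.405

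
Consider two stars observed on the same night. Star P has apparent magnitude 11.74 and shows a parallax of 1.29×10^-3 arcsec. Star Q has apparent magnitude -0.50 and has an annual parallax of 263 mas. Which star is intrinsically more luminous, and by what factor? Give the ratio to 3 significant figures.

Star P: d = 1/p = 1/1.29×10^-3″ = 775.2 pc
Star P: M = m − 5 log₁₀ d + 5 = 11.74 − 5·2.8894 + 5 = 2.293
Star Q: p = 263 mas = 0.263″ → d = 1/p = 3.802 pc
Star Q: M = m − 5 log₁₀ d + 5 = -0.50 − 5·0.5800 + 5 = 1.600
ΔM = M_P − M_Q = 2.293 − (1.600) = 0.693; smaller M is more luminous → Star Q.
L ratio = 10^(0.4 |ΔM|) = 10^0.277 = 1.894

Star Q is more luminous, by a factor of 1.89.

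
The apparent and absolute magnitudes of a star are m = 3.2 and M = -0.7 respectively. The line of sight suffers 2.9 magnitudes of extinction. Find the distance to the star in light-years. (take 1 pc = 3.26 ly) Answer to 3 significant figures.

m − M = 5 log₁₀(d/10 pc) + A  ⇒  3.2 − (-0.7) − 2.9 = 5 log₁₀(d/10)
1.000 = 5 log₁₀(d/10)
log₁₀ d = (m − M − A)/5 + 1 = 1.2000
d = 10^1.2000 = 15.85 pc
= 51.67 ly

d ≈ 51.7 ly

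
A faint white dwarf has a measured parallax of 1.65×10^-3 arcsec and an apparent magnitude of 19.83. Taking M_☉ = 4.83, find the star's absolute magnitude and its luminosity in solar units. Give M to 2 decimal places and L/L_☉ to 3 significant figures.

M ≈ 10.92; L/L_☉ ≈ 3.67×10^-3

d = 1/p = 1/1.65×10^-3″ = 606.1 pc
M = m − 5 log₁₀ d + 5 = 19.83 − 5·2.7825 + 5 = 10.917
M − M_☉ = 10.917 − 4.83 = 6.087
L/L_☉ = 10^(−0.4 × 6.087) = 3.673×10^-3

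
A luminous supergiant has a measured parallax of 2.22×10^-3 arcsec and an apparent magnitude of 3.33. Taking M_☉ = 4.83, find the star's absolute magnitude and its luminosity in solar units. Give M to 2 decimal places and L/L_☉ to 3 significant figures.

d = 1/p = 1/2.22×10^-3″ = 450.5 pc
M = m − 5 log₁₀ d + 5 = 3.33 − 5·2.6536 + 5 = -4.938
M − M_☉ = -4.938 − 4.83 = -9.768
L/L_☉ = 10^(−0.4 × -9.768) = 8078

M ≈ -4.94; L/L_☉ ≈ 8080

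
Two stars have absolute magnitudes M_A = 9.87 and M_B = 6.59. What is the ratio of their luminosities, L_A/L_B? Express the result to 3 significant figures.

L_A/L_B ≈ 0.0488

ΔM = M_A − M_B = 3.28
L_A/L_B = 10^(−0.4 ΔM) = 10^-1.312 = 0.04875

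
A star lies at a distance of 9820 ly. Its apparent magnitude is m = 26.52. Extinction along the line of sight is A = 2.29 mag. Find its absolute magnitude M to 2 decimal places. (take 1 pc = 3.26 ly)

M ≈ 11.84

d = 9820 ly / 3.26 = 3012 pc
5 log₁₀(d/10 pc) = 5 log₁₀(3012) − 5 = 12.394
M = m − 5 log₁₀(d/10) − A = 26.52 − 12.394 − 2.29 = 11.836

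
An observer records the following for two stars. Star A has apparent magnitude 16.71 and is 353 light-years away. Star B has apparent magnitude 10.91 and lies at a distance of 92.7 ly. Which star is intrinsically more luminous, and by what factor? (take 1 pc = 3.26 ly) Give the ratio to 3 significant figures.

Star B is more luminous, by a factor of 14.4.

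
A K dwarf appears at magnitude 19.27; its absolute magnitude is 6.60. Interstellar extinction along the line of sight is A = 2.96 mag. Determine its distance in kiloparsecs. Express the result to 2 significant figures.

d ≈ 0.87 kpc

m − M = 5 log₁₀(d/10 pc) + A  ⇒  19.27 − (6.60) − 2.96 = 5 log₁₀(d/10)
9.710 = 5 log₁₀(d/10)
log₁₀ d = (m − M − A)/5 + 1 = 2.9420
d = 10^2.9420 = 875.0 pc
= 0.8750 kpc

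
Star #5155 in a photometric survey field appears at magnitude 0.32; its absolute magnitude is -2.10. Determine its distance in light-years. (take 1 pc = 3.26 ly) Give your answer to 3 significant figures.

d ≈ 99.4 ly

Distance modulus: m − M = 0.32 − (-2.10) = 2.420
m − M = 5 log₁₀ d − 5
log₁₀ d = (m − M)/5 + 1 = 1.4840
d = 10^1.4840 = 30.48 pc
= 99.36 ly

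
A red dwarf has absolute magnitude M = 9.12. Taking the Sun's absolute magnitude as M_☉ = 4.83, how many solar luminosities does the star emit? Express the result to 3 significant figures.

M − M_☉ = 9.12 − 4.83 = 4.290
L/L_☉ = 10^(−0.4 (M − M_☉)) = 10^-1.716 = 0.01923

L/L_☉ ≈ 0.0192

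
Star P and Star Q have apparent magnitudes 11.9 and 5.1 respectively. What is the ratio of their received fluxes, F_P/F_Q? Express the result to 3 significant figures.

F_P/F_Q ≈ 1.91×10^-3

Δm = 11.9 − (5.1) = 6.8
Flux ratio = 10^(−0.4 Δm) = 10^(−0.4 × 6.8) = 10^-2.720 = 1.905×10^-3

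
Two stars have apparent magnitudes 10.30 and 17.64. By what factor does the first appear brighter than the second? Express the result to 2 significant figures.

860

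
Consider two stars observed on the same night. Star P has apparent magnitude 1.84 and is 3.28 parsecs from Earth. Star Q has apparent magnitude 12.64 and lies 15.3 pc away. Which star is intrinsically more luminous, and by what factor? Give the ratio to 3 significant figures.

Star P is more luminous, by a factor of 960.

Star P: M = m − 5 log₁₀ d + 5 = 1.84 − 5·0.5159 + 5 = 4.261
Star Q: M = m − 5 log₁₀ d + 5 = 12.64 − 5·1.1847 + 5 = 11.717
ΔM = M_P − M_Q = 4.261 − (11.717) = -7.456; smaller M is more luminous → Star P.
L ratio = 10^(0.4 |ΔM|) = 10^2.982 = 960.2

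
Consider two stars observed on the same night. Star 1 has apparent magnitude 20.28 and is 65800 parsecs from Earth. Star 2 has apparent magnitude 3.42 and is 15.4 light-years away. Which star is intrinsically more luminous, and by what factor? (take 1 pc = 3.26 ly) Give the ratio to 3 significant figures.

Star 1: M = m − 5 log₁₀ d + 5 = 20.28 − 5·4.8182 + 5 = 1.189
Star 2: d = 15.4 ly / 3.26 = 4.724 pc
Star 2: M = m − 5 log₁₀ d + 5 = 3.42 − 5·0.6743 + 5 = 5.048
ΔM = M_1 − M_2 = 1.189 − (5.048) = -3.860; smaller M is more luminous → Star 1.
L ratio = 10^(0.4 |ΔM|) = 10^1.544 = 34.98

Star 1 is more luminous, by a factor of 35.0.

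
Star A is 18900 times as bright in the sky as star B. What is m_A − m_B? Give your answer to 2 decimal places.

m_A − m_B ≈ -10.69

Pogson: Δm = −2.5 log₁₀(ratio) = −2.5 log₁₀(18900) = −2.5 × 4.2765 = -10.691
Star A is brighter, so it has the smaller magnitude: the difference is negative.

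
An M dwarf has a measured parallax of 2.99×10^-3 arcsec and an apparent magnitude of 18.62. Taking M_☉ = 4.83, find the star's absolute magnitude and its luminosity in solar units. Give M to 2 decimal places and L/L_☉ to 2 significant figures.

d = 1/p = 1/2.99×10^-3″ = 334.4 pc
M = m − 5 log₁₀ d + 5 = 18.62 − 5·2.5243 + 5 = 10.998
M − M_☉ = 10.998 − 4.83 = 6.168
L/L_☉ = 10^(−0.4 × 6.168) = 3.409×10^-3

M ≈ 11.00; L/L_☉ ≈ 3.4×10^-3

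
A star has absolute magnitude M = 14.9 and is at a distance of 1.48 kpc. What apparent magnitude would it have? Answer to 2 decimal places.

m ≈ 25.75

d = 1.48 kpc = 1480 pc
m = M + 5 log₁₀ d − 5 = 14.9 + 5·3.1703 − 5 = 25.751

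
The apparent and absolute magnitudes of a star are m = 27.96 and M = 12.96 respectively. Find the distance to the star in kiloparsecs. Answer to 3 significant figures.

d ≈ 10.0 kpc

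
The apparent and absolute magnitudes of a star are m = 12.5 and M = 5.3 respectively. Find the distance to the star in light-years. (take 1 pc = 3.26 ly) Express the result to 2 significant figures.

d ≈ 900 ly

μ = m − M = 7.200
m − M = 5 log₁₀ d − 5
log₁₀ d = (m − M)/5 + 1 = 2.4400
d = 10^2.4400 = 275.4 pc
= 897.9 ly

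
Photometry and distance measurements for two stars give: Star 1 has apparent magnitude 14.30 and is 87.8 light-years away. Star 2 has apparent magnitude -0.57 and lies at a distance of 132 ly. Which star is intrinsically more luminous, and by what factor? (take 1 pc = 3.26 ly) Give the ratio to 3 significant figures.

Star 1: d = 87.8 ly / 3.26 = 26.93 pc
Star 1: M = m − 5 log₁₀ d + 5 = 14.30 − 5·1.4303 + 5 = 12.149
Star 2: d = 132 ly / 3.26 = 40.49 pc
Star 2: M = m − 5 log₁₀ d + 5 = -0.57 − 5·1.6074 + 5 = -3.607
ΔM = M_1 − M_2 = 12.149 − (-3.607) = 15.755; smaller M is more luminous → Star 2.
L ratio = 10^(0.4 |ΔM|) = 10^6.302 = 2.005×10^6

Star 2 is more luminous, by a factor of 2.01×10^6.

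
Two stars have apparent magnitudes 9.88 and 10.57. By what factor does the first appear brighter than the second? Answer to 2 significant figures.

Δm = 9.88 − (10.57) = -0.69
Flux ratio = 10^(−0.4 Δm) = 10^(−0.4 × -0.69) = 10^0.276 = 1.888

1.9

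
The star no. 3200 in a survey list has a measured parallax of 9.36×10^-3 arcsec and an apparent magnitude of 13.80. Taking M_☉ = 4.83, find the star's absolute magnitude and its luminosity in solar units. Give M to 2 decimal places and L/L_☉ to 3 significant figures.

M ≈ 8.66; L/L_☉ ≈ 0.0295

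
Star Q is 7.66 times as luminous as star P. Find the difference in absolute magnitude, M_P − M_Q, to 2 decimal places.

M_P − M_Q ≈ 2.21

Pogson: ΔM = −2.5 log₁₀(ratio) = −2.5 log₁₀(7.66) = −2.5 × 0.8842 = -2.211
Star Q is brighter so has the smaller magnitude: M_P − M_Q is positive.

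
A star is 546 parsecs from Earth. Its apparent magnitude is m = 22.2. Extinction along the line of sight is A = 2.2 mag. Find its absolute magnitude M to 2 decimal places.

M ≈ 11.31

5 log₁₀(d/10 pc) = 5 log₁₀(546.0) − 5 = 8.686
M = m − 5 log₁₀(d/10) − A = 22.2 − 8.686 − 2.2 = 11.314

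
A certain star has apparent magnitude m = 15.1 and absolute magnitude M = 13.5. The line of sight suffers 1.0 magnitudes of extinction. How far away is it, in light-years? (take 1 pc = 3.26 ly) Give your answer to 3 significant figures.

d ≈ 43.0 ly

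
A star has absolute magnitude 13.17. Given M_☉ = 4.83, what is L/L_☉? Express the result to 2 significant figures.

M − M_☉ = 13.17 − 4.83 = 8.340
L/L_☉ = 10^(−0.4 (M − M_☉)) = 10^-3.336 = 4.613×10^-4

L/L_☉ ≈ 4.6×10^-4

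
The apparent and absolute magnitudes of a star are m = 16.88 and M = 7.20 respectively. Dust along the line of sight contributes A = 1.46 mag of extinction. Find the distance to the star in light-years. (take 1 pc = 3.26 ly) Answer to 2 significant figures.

m − M = 5 log₁₀(d/10 pc) + A  ⇒  16.88 − (7.20) − 1.46 = 5 log₁₀(d/10)
8.220 = 5 log₁₀(d/10)
log₁₀ d = (m − M − A)/5 + 1 = 2.6440
d = 10^2.6440 = 440.6 pc
= 1436 ly

d ≈ 1400 ly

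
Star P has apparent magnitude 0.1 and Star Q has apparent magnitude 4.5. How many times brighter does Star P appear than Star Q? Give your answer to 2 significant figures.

Δm = 0.1 − (4.5) = -4.4
Flux ratio = 10^(−0.4 Δm) = 10^(−0.4 × -4.4) = 10^1.760 = 57.54

58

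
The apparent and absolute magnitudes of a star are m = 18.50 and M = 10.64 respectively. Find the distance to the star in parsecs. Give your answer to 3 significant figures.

d ≈ 373 pc

Distance modulus: m − M = 18.50 − (10.64) = 7.860
m − M = 5 log₁₀ d − 5
log₁₀ d = (m − M)/5 + 1 = 2.5720
d = 10^2.5720 = 373.3 pc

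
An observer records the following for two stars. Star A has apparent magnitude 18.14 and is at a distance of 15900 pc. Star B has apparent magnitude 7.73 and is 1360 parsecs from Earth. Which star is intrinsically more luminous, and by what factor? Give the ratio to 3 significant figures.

Star B is more luminous, by a factor of 107.

Star A: M = m − 5 log₁₀ d + 5 = 18.14 − 5·4.2014 + 5 = 2.133
Star B: M = m − 5 log₁₀ d + 5 = 7.73 − 5·3.1335 + 5 = -2.938
ΔM = M_A − M_B = 2.133 − (-2.938) = 5.071; smaller M is more luminous → Star B.
L ratio = 10^(0.4 |ΔM|) = 10^2.028 = 106.7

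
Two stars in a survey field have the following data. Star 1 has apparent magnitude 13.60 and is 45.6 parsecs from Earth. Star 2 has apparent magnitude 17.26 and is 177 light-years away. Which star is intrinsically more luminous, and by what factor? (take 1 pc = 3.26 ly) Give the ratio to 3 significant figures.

Star 1 is more luminous, by a factor of 20.5.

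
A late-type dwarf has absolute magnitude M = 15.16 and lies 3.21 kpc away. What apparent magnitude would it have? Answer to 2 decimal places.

d = 3.21 kpc = 3210 pc
m = M + 5 log₁₀ d − 5 = 15.16 + 5·3.5065 − 5 = 27.693

m ≈ 27.69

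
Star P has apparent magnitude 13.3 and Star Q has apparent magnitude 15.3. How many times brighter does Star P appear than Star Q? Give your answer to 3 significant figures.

6.31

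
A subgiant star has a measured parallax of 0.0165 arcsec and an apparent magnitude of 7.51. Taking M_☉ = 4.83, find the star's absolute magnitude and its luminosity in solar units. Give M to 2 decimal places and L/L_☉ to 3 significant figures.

d = 1/p = 1/0.0165″ = 60.61 pc
M = m − 5 log₁₀ d + 5 = 7.51 − 5·1.7825 + 5 = 3.597
M − M_☉ = 3.597 − 4.83 = -1.233
L/L_☉ = 10^(−0.4 × -1.233) = 3.112

M ≈ 3.60; L/L_☉ ≈ 3.11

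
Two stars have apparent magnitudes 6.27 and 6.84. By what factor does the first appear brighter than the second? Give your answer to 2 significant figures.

Magnitude difference = -0.57
Flux ratio = 10^(−0.4 Δm) = 10^(−0.4 × -0.57) = 10^0.228 = 1.690

1.7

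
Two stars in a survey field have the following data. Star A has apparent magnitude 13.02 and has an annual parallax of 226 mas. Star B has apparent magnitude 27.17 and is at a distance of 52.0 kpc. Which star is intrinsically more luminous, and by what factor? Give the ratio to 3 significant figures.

Star B is more luminous, by a factor of 302.

Star A: p = 226 mas = 0.226″ → d = 1/p = 4.425 pc
Star A: M = m − 5 log₁₀ d + 5 = 13.02 − 5·0.6459 + 5 = 14.791
Star B: d = 52.0 kpc = 52000 pc
Star B: M = m − 5 log₁₀ d + 5 = 27.17 − 5·4.7160 + 5 = 8.590
ΔM = M_A − M_B = 14.791 − (8.590) = 6.201; smaller M is more luminous → Star B.
L ratio = 10^(0.4 |ΔM|) = 10^2.480 = 302.2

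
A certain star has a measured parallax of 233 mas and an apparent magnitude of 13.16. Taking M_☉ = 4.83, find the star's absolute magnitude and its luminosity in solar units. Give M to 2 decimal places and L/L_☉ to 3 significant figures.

M ≈ 15.00; L/L_☉ ≈ 8.58×10^-5

d = 1/p = 1000/233 mas = 4.292 pc
M = m − 5 log₁₀ d + 5 = 13.16 − 5·0.6326 + 5 = 14.997
M − M_☉ = 14.997 − 4.83 = 10.167
L/L_☉ = 10^(−0.4 × 10.167) = 8.576×10^-5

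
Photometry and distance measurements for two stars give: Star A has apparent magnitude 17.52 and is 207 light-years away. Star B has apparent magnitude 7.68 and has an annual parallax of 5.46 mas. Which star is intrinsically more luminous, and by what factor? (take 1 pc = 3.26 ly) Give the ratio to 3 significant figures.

Star B is more luminous, by a factor of 71800.

Star A: d = 207 ly / 3.26 = 63.50 pc
Star A: M = m − 5 log₁₀ d + 5 = 17.52 − 5·1.8028 + 5 = 13.506
Star B: p = 5.46 mas = 5.46×10^-3″ → d = 1/p = 183.2 pc
Star B: M = m − 5 log₁₀ d + 5 = 7.68 − 5·2.2628 + 5 = 1.366
ΔM = M_A − M_B = 13.506 − (1.366) = 12.140; smaller M is more luminous → Star B.
L ratio = 10^(0.4 |ΔM|) = 10^4.856 = 71800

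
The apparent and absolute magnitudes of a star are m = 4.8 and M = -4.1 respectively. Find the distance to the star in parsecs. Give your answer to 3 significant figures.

d ≈ 603 pc

μ = m − M = 8.900
m − M = 5 log₁₀ d − 5
log₁₀ d = (m − M)/5 + 1 = 2.7800
d = 10^2.7800 = 602.6 pc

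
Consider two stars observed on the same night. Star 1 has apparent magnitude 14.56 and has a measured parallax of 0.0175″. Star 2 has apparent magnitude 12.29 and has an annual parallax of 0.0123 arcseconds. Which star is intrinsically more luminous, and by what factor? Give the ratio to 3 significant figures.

Star 2 is more luminous, by a factor of 16.4.

Star 1: d = 1/p = 1/0.0175″ = 57.14 pc
Star 1: M = m − 5 log₁₀ d + 5 = 14.56 − 5·1.7570 + 5 = 10.775
Star 2: d = 1/p = 1/0.0123″ = 81.30 pc
Star 2: M = m − 5 log₁₀ d + 5 = 12.29 − 5·1.9101 + 5 = 7.740
ΔM = M_1 − M_2 = 10.775 − (7.740) = 3.036; smaller M is more luminous → Star 2.
L ratio = 10^(0.4 |ΔM|) = 10^1.214 = 16.38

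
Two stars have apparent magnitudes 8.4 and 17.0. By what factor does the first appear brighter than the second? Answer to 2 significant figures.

Magnitude difference = -8.6
Flux ratio = 10^(−0.4 Δm) = 10^(−0.4 × -8.6) = 10^3.440 = 2754

2800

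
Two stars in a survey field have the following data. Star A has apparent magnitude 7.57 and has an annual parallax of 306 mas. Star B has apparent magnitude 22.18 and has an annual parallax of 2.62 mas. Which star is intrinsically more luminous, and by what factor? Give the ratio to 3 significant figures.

Star A: p = 306 mas = 0.306″ → d = 1/p = 3.268 pc
Star A: M = m − 5 log₁₀ d + 5 = 7.57 − 5·0.5143 + 5 = 9.999
Star B: p = 2.62 mas = 2.62×10^-3″ → d = 1/p = 381.7 pc
Star B: M = m − 5 log₁₀ d + 5 = 22.18 − 5·2.5817 + 5 = 14.272
ΔM = M_A − M_B = 9.999 − (14.272) = -4.273; smaller M is more luminous → Star A.
L ratio = 10^(0.4 |ΔM|) = 10^1.709 = 51.19

Star A is more luminous, by a factor of 51.2.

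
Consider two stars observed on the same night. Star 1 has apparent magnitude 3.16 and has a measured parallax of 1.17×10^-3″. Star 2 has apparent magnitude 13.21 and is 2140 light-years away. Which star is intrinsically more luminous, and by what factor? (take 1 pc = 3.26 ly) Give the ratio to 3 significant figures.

Star 1: d = 1/p = 1/1.17×10^-3″ = 854.7 pc
Star 1: M = m − 5 log₁₀ d + 5 = 3.16 − 5·2.9318 + 5 = -6.499
Star 2: d = 2140 ly / 3.26 = 656.4 pc
Star 2: M = m − 5 log₁₀ d + 5 = 13.21 − 5·2.8172 + 5 = 4.124
ΔM = M_1 − M_2 = -6.499 − (4.124) = -10.623; smaller M is more luminous → Star 1.
L ratio = 10^(0.4 |ΔM|) = 10^4.249 = 17750

Star 1 is more luminous, by a factor of 17800.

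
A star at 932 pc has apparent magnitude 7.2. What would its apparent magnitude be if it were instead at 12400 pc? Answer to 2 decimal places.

m ≈ 12.82

Flux ∝ 1/d², so Δm = 5 log₁₀(d₂/d₁) = 5 log₁₀(12400/932) = 5.620
m₂ = m₁ + Δm = 7.2 + (5.620) = 12.820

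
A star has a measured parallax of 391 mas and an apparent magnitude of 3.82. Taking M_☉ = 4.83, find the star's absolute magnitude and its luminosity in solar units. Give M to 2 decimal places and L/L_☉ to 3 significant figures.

M ≈ 6.78; L/L_☉ ≈ 0.166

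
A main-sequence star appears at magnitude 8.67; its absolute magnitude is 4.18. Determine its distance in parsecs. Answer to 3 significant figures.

Distance modulus: m − M = 8.67 − (4.18) = 4.490
m − M = 5 log₁₀ d − 5
log₁₀ d = (m − M)/5 + 1 = 1.8980
d = 10^1.8980 = 79.07 pc

d ≈ 79.1 pc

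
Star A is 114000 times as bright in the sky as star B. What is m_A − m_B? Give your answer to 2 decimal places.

m_A − m_B ≈ -12.64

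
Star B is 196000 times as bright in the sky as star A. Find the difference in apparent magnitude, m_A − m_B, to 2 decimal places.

Pogson: Δm = −2.5 log₁₀(ratio) = −2.5 log₁₀(196000) = −2.5 × 5.2923 = -13.231
Star B is brighter so has the smaller magnitude: m_A − m_B is positive.

m_A − m_B ≈ 13.23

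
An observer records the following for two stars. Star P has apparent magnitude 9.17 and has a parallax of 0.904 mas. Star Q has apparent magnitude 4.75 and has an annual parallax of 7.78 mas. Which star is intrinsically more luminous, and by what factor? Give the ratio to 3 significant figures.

Star P is more luminous, by a factor of 1.26.

Star P: p = 0.904 mas = 9.04×10^-4″ → d = 1/p = 1106 pc
Star P: M = m − 5 log₁₀ d + 5 = 9.17 − 5·3.0438 + 5 = -1.049
Star Q: p = 7.78 mas = 7.78×10^-3″ → d = 1/p = 128.5 pc
Star Q: M = m − 5 log₁₀ d + 5 = 4.75 − 5·2.1090 + 5 = -0.795
ΔM = M_P − M_Q = -1.049 − (-0.795) = -0.254; smaller M is more luminous → Star P.
L ratio = 10^(0.4 |ΔM|) = 10^0.102 = 1.264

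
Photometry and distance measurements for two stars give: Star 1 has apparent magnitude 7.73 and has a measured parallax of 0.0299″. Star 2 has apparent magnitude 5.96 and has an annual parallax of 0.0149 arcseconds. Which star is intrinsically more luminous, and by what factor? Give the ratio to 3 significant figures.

Star 1: d = 1/p = 1/0.0299″ = 33.44 pc
Star 1: M = m − 5 log₁₀ d + 5 = 7.73 − 5·1.5243 + 5 = 5.108
Star 2: d = 1/p = 1/0.0149″ = 67.11 pc
Star 2: M = m − 5 log₁₀ d + 5 = 5.96 − 5·1.8268 + 5 = 1.826
ΔM = M_1 − M_2 = 5.108 − (1.826) = 3.282; smaller M is more luminous → Star 2.
L ratio = 10^(0.4 |ΔM|) = 10^1.313 = 20.56

Star 2 is more luminous, by a factor of 20.6.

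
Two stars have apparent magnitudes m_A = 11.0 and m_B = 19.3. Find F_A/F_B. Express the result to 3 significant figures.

Magnitude difference = -8.3
Flux ratio = 10^(−0.4 Δm) = 10^(−0.4 × -8.3) = 10^3.320 = 2089

F_A/F_B ≈ 2090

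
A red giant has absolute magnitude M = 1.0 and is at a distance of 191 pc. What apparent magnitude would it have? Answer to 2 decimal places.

m = M + 5 log₁₀ d − 5 = 1.0 + 5·2.2810 − 5 = 7.405

m ≈ 7.41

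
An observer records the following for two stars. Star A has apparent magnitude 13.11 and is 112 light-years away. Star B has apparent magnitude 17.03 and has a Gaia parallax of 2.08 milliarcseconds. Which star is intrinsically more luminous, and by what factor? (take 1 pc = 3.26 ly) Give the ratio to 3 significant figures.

Star B is more luminous, by a factor of 5.30.

Star A: d = 112 ly / 3.26 = 34.36 pc
Star A: M = m − 5 log₁₀ d + 5 = 13.11 − 5·1.5360 + 5 = 10.430
Star B: p = 2.08 mas = 2.08×10^-3″ → d = 1/p = 480.8 pc
Star B: M = m − 5 log₁₀ d + 5 = 17.03 − 5·2.6819 + 5 = 8.620
ΔM = M_A − M_B = 10.430 − (8.620) = 1.810; smaller M is more luminous → Star B.
L ratio = 10^(0.4 |ΔM|) = 10^0.724 = 5.295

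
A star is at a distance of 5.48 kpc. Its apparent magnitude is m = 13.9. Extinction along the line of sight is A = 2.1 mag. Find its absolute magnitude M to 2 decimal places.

d = 5.48 kpc = 5480 pc
5 log₁₀(d/10 pc) = 5 log₁₀(5480) − 5 = 13.694
M = m − 5 log₁₀(d/10) − A = 13.9 − 13.694 − 2.1 = -1.894

M ≈ -1.89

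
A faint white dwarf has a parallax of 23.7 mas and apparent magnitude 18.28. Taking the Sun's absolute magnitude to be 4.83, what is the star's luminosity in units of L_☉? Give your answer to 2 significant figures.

d = 1/p = 1000/23.7 mas = 42.19 pc
M = m − 5 log₁₀ d + 5 = 18.28 − 5·1.6253 + 5 = 15.154
M − M_☉ = 15.154 − 4.83 = 10.324
L/L_☉ = 10^(−0.4 × 10.324) = 7.422×10^-5

L/L_☉ ≈ 7.4×10^-5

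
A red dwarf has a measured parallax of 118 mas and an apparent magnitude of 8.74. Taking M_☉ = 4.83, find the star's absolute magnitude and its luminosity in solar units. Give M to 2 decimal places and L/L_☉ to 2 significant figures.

M ≈ 9.10; L/L_☉ ≈ 0.020

d = 1/p = 1000/118 mas = 8.475 pc
M = m − 5 log₁₀ d + 5 = 8.74 − 5·0.9281 + 5 = 9.099
M − M_☉ = 9.099 − 4.83 = 4.269
L/L_☉ = 10^(−0.4 × 4.269) = 0.01960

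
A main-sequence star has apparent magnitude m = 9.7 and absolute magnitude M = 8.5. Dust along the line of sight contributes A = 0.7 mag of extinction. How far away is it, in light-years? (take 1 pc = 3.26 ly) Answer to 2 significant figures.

m − M = 5 log₁₀(d/10 pc) + A  ⇒  9.7 − (8.5) − 0.7 = 5 log₁₀(d/10)
0.500 = 5 log₁₀(d/10)
log₁₀ d = (m − M − A)/5 + 1 = 1.1000
d = 10^1.1000 = 12.59 pc
= 41.04 ly

d ≈ 41 ly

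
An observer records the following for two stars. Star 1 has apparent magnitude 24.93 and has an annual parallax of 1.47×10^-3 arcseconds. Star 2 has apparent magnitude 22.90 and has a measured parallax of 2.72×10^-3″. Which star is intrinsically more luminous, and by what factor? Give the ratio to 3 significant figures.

Star 2 is more luminous, by a factor of 1.89.

Star 1: d = 1/p = 1/1.47×10^-3″ = 680.3 pc
Star 1: M = m − 5 log₁₀ d + 5 = 24.93 − 5·2.8327 + 5 = 15.767
Star 2: d = 1/p = 1/2.72×10^-3″ = 367.6 pc
Star 2: M = m − 5 log₁₀ d + 5 = 22.90 − 5·2.5654 + 5 = 15.073
ΔM = M_1 − M_2 = 15.767 − (15.073) = 0.694; smaller M is more luminous → Star 2.
L ratio = 10^(0.4 |ΔM|) = 10^0.277 = 1.895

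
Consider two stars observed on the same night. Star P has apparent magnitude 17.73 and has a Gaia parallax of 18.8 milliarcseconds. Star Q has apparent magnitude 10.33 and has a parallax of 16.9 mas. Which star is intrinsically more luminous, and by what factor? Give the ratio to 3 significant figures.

Star P: p = 18.8 mas = 0.0188″ → d = 1/p = 53.19 pc
Star P: M = m − 5 log₁₀ d + 5 = 17.73 − 5·1.7258 + 5 = 14.101
Star Q: p = 16.9 mas = 0.0169″ → d = 1/p = 59.17 pc
Star Q: M = m − 5 log₁₀ d + 5 = 10.33 − 5·1.7721 + 5 = 6.469
ΔM = M_P − M_Q = 14.101 − (6.469) = 7.631; smaller M is more luminous → Star Q.
L ratio = 10^(0.4 |ΔM|) = 10^3.053 = 1129

Star Q is more luminous, by a factor of 1130.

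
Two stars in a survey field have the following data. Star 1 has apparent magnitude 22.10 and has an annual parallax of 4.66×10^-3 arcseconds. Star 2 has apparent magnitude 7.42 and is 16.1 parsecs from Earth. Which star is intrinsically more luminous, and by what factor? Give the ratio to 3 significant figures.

Star 1: d = 1/p = 1/4.66×10^-3″ = 214.6 pc
Star 1: M = m − 5 log₁₀ d + 5 = 22.10 − 5·2.3316 + 5 = 15.442
Star 2: M = m − 5 log₁₀ d + 5 = 7.42 − 5·1.2068 + 5 = 6.386
ΔM = M_1 − M_2 = 15.442 − (6.386) = 9.056; smaller M is more luminous → Star 2.
L ratio = 10^(0.4 |ΔM|) = 10^3.622 = 4192

Star 2 is more luminous, by a factor of 4190.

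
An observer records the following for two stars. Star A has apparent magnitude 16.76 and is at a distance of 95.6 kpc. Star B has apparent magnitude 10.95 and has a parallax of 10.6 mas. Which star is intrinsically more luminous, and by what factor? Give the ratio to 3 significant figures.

Star A: d = 95.6 kpc = 95600 pc
Star A: M = m − 5 log₁₀ d + 5 = 16.76 − 5·4.9805 + 5 = -3.142
Star B: p = 10.6 mas = 0.0106″ → d = 1/p = 94.34 pc
Star B: M = m − 5 log₁₀ d + 5 = 10.95 − 5·1.9747 + 5 = 6.077
ΔM = M_A − M_B = -3.142 − (6.077) = -9.219; smaller M is more luminous → Star A.
L ratio = 10^(0.4 |ΔM|) = 10^3.688 = 4870

Star A is more luminous, by a factor of 4870.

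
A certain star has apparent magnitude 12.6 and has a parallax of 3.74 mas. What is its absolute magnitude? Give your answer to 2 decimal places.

p = 3.74 mas = 3.74×10^-3″ → d = 1/p = 267.4 pc
5 log₁₀(d/10 pc) = 5 log₁₀(267.4) − 5 = 7.136
M = m − 5 log₁₀(d/10) = 12.6 − 7.136 = 5.464

M ≈ 5.46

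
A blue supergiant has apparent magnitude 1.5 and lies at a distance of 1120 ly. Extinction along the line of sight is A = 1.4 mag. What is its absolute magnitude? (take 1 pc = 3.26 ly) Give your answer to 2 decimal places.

M ≈ -7.58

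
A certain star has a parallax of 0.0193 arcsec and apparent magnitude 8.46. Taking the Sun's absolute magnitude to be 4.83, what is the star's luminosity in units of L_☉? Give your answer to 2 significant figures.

L/L_☉ ≈ 0.95

d = 1/p = 1/0.0193″ = 51.81 pc
M = m − 5 log₁₀ d + 5 = 8.46 − 5·1.7144 + 5 = 4.888
M − M_☉ = 4.888 − 4.83 = 0.058
L/L_☉ = 10^(−0.4 × 0.058) = 0.9482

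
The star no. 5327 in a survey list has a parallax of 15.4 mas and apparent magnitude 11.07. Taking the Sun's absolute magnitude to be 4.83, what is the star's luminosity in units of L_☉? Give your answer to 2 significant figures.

d = 1/p = 1000/15.4 mas = 64.94 pc
M = m − 5 log₁₀ d + 5 = 11.07 − 5·1.8125 + 5 = 7.008
M − M_☉ = 7.008 − 4.83 = 2.178
L/L_☉ = 10^(−0.4 × 2.178) = 0.1346

L/L_☉ ≈ 0.13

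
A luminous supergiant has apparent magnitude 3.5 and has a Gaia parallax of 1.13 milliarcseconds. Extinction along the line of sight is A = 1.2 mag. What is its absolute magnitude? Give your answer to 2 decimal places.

p = 1.13 mas = 1.13×10^-3″ → d = 1/p = 885.0 pc
5 log₁₀(d/10 pc) = 5 log₁₀(885.0) − 5 = 9.735
M = m − 5 log₁₀(d/10) − A = 3.5 − 9.735 − 1.2 = -7.435

M ≈ -7.43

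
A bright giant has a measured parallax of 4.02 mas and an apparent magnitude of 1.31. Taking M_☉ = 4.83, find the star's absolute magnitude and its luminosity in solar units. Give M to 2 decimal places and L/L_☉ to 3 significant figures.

M ≈ -5.67; L/L_☉ ≈ 15800

d = 1/p = 1000/4.02 mas = 248.8 pc
M = m − 5 log₁₀ d + 5 = 1.31 − 5·2.3958 + 5 = -5.669
M − M_☉ = -5.669 − 4.83 = -10.499
L/L_☉ = 10^(−0.4 × -10.499) = 15830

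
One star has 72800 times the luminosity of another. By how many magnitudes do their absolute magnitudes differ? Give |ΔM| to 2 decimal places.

Pogson: ΔM = −2.5 log₁₀(ratio) = −2.5 log₁₀(72800) = −2.5 × 4.8621 = -12.155

|ΔM| ≈ 12.16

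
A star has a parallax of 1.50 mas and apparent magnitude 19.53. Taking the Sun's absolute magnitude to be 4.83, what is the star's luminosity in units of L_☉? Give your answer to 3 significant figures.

L/L_☉ ≈ 5.86×10^-3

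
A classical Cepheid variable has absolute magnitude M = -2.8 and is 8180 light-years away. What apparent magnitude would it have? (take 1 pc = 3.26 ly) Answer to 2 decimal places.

m ≈ 9.20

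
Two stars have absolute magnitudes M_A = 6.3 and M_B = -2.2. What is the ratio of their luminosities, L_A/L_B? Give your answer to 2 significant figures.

ΔM = M_A − M_B = 8.5
L_A/L_B = 10^(−0.4 ΔM) = 10^-3.400 = 3.981×10^-4

L_A/L_B ≈ 4.0×10^-4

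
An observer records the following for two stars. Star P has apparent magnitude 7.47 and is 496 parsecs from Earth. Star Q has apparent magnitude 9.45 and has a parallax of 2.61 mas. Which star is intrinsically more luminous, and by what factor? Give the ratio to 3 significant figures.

Star P: M = m − 5 log₁₀ d + 5 = 7.47 − 5·2.6955 + 5 = -1.007
Star Q: p = 2.61 mas = 2.61×10^-3″ → d = 1/p = 383.1 pc
Star Q: M = m − 5 log₁₀ d + 5 = 9.45 − 5·2.5834 + 5 = 1.533
ΔM = M_P − M_Q = -1.007 − (1.533) = -2.541; smaller M is more luminous → Star P.
L ratio = 10^(0.4 |ΔM|) = 10^1.016 = 10.38

Star P is more luminous, by a factor of 10.4.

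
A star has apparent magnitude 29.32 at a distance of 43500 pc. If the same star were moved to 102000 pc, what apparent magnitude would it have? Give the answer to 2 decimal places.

m ≈ 31.17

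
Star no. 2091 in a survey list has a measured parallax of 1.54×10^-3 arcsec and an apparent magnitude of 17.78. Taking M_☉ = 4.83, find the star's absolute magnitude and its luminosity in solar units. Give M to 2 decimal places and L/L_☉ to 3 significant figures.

M ≈ 8.72; L/L_☉ ≈ 0.0279

d = 1/p = 1/1.54×10^-3″ = 649.4 pc
M = m − 5 log₁₀ d + 5 = 17.78 − 5·2.8125 + 5 = 8.718
M − M_☉ = 8.718 − 4.83 = 3.888
L/L_☉ = 10^(−0.4 × 3.888) = 0.02786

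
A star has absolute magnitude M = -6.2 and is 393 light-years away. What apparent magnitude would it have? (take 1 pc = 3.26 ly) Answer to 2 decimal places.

m ≈ -0.79

d = 393 ly / 3.26 = 120.6 pc
m = M + 5 log₁₀ d − 5 = -6.2 + 5·2.0812 − 5 = -0.794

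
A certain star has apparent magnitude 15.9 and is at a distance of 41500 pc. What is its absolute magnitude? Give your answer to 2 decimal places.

5 log₁₀(d/10 pc) = 5 log₁₀(41500) − 5 = 18.090
M = m − 5 log₁₀(d/10) = 15.9 − 18.090 = -2.190

M ≈ -2.19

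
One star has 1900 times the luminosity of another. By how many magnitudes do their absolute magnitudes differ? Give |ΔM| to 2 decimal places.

|ΔM| ≈ 8.20

Pogson: ΔM = −2.5 log₁₀(ratio) = −2.5 log₁₀(1900) = −2.5 × 3.2788 = -8.197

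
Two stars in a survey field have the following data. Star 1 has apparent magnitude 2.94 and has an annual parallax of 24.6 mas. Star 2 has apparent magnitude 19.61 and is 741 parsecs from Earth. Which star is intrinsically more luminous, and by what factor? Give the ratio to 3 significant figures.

Star 1 is more luminous, by a factor of 14000.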